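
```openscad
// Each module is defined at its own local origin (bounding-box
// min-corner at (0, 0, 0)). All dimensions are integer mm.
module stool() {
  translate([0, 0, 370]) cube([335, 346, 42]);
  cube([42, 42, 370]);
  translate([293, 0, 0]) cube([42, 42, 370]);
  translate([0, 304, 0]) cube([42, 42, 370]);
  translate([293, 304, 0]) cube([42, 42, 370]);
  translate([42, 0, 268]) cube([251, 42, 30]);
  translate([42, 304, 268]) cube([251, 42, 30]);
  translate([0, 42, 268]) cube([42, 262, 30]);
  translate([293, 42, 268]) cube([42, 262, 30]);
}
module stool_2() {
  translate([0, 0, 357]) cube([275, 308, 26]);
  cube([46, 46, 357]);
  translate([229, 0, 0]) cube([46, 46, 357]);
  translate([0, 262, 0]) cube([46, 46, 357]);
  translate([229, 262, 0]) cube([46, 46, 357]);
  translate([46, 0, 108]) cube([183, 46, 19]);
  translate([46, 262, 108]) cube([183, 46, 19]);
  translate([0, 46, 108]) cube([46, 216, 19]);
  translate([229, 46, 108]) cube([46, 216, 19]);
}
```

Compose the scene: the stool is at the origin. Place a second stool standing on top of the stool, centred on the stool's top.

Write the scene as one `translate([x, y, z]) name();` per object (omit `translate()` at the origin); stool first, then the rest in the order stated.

stool();
translate([30, 19, 412]) stool_2();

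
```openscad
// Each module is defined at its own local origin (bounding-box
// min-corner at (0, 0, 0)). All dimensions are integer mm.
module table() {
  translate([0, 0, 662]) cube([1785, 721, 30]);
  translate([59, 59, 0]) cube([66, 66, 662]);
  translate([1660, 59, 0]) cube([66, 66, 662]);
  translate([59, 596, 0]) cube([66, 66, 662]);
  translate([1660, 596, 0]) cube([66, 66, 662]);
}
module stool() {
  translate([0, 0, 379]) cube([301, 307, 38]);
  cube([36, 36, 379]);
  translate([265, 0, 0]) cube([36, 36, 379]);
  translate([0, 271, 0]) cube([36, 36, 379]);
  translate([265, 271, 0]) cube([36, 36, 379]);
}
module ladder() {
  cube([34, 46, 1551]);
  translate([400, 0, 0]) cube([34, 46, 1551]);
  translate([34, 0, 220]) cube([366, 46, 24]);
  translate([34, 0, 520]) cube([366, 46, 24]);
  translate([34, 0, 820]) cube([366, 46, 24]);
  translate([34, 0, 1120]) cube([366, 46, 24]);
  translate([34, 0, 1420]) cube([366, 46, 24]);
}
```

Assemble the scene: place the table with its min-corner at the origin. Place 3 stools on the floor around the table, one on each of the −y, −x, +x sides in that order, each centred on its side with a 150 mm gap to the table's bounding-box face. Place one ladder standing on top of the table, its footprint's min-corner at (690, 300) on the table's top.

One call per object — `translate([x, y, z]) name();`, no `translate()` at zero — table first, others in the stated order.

table();
translate([742, -457, 0]) stool();
translate([-451, 207, 0]) stool();
translate([1935, 207, 0]) stool();
translate([690, 300, 692]) ladder();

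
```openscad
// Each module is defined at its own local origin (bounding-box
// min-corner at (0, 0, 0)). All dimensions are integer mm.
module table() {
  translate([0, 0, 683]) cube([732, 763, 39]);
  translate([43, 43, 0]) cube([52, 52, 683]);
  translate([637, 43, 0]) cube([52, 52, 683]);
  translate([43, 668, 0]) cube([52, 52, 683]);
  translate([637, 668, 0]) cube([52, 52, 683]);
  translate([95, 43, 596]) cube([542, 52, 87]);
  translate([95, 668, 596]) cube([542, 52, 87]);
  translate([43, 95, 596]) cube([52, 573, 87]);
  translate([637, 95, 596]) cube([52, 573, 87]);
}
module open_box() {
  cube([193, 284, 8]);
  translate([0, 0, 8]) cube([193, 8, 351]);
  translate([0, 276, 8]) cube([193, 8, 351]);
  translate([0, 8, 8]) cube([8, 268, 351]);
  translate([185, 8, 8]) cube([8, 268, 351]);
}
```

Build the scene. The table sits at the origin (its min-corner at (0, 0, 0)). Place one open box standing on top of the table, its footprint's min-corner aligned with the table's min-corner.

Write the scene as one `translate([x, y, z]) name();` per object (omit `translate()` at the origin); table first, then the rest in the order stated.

table();
translate([0, 0, 722]) open_box();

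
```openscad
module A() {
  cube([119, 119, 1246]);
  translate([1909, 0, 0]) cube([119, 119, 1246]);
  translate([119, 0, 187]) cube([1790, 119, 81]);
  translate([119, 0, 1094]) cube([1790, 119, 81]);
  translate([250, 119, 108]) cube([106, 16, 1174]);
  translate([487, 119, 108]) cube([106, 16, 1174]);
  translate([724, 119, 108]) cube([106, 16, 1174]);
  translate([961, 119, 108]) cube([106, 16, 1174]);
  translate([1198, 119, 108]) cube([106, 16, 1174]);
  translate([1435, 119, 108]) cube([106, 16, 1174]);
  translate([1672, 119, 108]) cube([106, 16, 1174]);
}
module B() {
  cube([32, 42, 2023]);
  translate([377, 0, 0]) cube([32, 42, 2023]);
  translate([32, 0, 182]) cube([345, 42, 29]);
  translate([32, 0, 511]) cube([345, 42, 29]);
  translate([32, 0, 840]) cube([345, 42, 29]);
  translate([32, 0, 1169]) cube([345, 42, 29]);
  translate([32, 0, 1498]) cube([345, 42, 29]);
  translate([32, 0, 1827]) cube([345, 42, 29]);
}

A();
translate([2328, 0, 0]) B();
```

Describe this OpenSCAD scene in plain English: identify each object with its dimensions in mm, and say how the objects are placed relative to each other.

A is a fence section. Two 119×119 mm posts, 1246 mm tall, stand on the floor with a clear span of 1790 mm between their inner faces. Two horizontal rails of 119×81 mm section span the gap between the posts with their undersides at z = 187 mm and z = 1094 mm, flush with the posts' −y face. 7 pickets, each 106 mm wide, 16 mm thick and 1174 mm tall, are fixed to the +y face of the rails with their bottoms at z = 108 mm, evenly spaced across the span with equal gaps (rounded down to the nearest mm) at the −x end and between each pair — any rounding remainder accumulates at the +x end.

B is a straight ladder. Two 32×42 mm vertical rails, 2023 mm tall, stand 409 mm apart (outside-to-outside) with their front faces coplanar on the −y side. 6 rungs, each 42 mm deep and 29 mm tall, span between the inner faces of the rails, front faces flush with the rails. The lowest rung's underside is at z = 182 mm and rungs are spaced 329 mm apart (underside to underside).

The ladder is on the floor beside the fence section on its +x side.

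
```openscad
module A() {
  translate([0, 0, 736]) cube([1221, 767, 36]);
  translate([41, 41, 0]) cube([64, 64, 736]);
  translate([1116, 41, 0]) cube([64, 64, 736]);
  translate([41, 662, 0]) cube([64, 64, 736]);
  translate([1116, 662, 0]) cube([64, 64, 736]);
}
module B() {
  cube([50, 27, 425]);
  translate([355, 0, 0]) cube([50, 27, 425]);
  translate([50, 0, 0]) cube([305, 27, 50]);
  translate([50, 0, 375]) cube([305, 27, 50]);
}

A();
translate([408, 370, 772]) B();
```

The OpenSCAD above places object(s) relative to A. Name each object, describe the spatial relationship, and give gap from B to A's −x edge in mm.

The picture frame's min-x is at 408; the table's min-x is 0; gap = 408 mm.

A is a table. B is a picture frame. The picture frame is on top of the table, centred. The gap from the picture frame to the table's −x edge is 408 mm.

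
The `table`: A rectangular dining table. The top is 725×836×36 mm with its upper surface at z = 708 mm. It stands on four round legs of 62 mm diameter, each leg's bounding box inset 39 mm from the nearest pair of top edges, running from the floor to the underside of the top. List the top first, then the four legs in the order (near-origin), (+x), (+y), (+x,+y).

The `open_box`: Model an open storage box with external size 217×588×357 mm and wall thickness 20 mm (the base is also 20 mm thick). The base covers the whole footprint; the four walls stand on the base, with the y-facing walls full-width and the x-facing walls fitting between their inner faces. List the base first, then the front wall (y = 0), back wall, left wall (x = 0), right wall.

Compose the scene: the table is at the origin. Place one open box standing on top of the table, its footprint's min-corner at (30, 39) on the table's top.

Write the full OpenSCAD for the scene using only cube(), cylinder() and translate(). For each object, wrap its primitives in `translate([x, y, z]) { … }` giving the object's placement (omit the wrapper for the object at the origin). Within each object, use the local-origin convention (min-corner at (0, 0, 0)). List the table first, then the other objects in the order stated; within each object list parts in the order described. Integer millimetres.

translate([0, 0, 672]) cube([725, 836, 36]);
translate([70, 70, 0]) cylinder(h = 672, r = 31);
translate([655, 70, 0]) cylinder(h = 672, r = 31);
translate([70, 766, 0]) cylinder(h = 672, r = 31);
translate([655, 766, 0]) cylinder(h = 672, r = 31);
translate([30, 39, 708]) {
  cube([217, 588, 20]);
  translate([0, 0, 20]) cube([217, 20, 337]);
  translate([0, 568, 20]) cube([217, 20, 337]);
  translate([0, 20, 20]) cube([20, 548, 337]);
  translate([197, 20, 20]) cube([20, 548, 337]);
}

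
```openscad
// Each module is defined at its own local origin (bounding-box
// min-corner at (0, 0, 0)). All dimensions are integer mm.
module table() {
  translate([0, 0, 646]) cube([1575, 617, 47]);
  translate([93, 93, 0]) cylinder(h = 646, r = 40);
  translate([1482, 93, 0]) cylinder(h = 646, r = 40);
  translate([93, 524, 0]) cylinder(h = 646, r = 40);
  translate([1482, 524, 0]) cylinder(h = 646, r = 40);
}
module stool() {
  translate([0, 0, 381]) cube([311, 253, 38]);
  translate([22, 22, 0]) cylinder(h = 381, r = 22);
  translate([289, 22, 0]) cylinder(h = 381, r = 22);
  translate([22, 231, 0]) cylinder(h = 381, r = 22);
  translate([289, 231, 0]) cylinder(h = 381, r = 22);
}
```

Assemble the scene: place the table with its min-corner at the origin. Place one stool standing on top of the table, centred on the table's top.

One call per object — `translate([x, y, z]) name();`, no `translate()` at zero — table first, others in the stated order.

table();
translate([632, 182, 693]) stool();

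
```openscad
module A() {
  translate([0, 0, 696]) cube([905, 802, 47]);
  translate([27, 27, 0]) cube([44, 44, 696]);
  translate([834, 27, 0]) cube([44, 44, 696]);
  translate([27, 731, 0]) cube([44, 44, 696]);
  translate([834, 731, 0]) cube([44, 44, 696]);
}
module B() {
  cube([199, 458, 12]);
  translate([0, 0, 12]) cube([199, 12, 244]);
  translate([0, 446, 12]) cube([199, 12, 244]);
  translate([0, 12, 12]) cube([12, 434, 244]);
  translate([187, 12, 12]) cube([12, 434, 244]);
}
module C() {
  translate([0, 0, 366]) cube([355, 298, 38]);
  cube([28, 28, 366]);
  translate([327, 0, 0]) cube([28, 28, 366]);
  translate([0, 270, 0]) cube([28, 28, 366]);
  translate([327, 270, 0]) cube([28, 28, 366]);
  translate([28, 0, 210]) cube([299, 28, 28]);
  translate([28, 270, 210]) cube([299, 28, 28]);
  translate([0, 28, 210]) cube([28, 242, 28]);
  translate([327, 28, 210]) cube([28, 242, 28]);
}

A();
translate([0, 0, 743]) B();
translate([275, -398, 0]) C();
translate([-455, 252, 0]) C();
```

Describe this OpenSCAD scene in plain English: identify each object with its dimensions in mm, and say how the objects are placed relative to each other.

A is a table: top 905 mm (x) × 802 mm (y), 47 mm thick, upper face at z = 743 mm, on four 44×44 mm square legs, each inset 27 mm from the nearest pair of top edges, running from z = 0 to the bottom of the top.

B is an open-topped rectangular box: outside dimensions 199×458×256 mm, with a uniform wall and base thickness of 12 mm. The base is a full 199×458 slab on the floor; four walls sit on top of the base. The front and back walls (the −y and +y sides) span the full width; the two side walls fit between them.

C is a four-legged stool. The seat is 355×298 mm, 38 mm thick, top at z = 404 mm. It stands on four square legs, each 28×28 mm in cross-section, from z = 0 to the seat underside, each flush with a corner of the seat. Four stretchers, 28 mm wide and 28 mm tall, connect adjacent legs with their undersides at z = 210 mm, each running between the inner faces of the legs it joins and aligned with the legs' outer faces on the other axis.

The open box is on top of the table. Two stools sit around the table at the −y, −x sides.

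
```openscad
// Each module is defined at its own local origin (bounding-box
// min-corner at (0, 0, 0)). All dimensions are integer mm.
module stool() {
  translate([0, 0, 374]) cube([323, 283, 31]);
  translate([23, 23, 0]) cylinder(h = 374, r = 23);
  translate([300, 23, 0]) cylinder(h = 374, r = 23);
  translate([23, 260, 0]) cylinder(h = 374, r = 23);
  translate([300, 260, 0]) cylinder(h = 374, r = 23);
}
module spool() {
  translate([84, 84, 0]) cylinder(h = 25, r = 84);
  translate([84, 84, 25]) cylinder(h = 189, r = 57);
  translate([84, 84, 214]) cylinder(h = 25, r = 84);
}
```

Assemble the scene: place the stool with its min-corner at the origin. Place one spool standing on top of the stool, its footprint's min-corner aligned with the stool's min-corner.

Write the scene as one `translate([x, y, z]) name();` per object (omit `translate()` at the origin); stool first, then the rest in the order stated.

stool();
translate([0, 0, 405]) spool();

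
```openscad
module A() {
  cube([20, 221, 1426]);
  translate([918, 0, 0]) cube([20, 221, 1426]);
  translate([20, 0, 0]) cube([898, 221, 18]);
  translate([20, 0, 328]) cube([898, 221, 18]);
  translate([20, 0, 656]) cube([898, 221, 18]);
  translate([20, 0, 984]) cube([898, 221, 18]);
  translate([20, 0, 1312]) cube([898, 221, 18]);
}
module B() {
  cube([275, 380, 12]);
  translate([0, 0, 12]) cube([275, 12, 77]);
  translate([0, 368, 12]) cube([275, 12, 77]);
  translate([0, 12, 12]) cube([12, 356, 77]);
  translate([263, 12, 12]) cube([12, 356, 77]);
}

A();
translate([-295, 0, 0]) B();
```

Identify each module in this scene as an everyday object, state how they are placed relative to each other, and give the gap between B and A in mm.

A is a bookshelf. B is an open box. The open box is on the floor beside the bookshelf on its −x side. The gap between the open box and the bookshelf is 20 mm.

The open box's nearest face is 20 mm from the bookshelf's −x face.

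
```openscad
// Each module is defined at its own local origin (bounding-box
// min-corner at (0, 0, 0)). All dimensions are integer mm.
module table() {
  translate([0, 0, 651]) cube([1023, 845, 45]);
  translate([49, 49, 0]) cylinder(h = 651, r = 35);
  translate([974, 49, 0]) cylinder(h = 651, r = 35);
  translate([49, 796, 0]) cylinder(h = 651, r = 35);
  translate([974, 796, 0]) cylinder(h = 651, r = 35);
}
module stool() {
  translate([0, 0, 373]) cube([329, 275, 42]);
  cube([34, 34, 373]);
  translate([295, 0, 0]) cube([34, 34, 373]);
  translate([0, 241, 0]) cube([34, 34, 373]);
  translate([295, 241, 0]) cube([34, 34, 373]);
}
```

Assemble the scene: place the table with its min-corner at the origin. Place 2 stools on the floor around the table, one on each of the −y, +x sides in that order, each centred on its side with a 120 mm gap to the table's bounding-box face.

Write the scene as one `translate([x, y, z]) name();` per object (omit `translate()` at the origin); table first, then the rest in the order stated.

table();
translate([347, -395, 0]) stool();
translate([1143, 285, 0]) stool();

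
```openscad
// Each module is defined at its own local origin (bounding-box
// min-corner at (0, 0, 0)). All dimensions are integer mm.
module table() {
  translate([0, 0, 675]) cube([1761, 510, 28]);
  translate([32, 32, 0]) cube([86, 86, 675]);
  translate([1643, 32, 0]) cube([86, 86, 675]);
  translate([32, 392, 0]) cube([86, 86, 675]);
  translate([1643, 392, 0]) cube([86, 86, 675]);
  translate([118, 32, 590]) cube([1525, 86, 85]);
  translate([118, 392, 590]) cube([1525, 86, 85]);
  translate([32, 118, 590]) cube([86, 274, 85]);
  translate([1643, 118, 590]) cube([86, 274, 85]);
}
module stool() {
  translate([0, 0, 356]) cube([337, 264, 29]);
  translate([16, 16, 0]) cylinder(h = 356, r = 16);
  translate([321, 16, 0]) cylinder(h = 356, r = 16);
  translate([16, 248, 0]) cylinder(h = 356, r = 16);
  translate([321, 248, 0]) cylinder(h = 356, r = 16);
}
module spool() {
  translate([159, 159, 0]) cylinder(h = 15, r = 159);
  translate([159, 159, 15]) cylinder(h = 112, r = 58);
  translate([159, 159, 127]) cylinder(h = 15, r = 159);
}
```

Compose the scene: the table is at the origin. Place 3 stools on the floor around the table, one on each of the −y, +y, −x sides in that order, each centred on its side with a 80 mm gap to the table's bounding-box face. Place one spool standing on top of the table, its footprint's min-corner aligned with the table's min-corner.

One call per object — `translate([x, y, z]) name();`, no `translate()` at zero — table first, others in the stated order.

table();
translate([712, -344, 0]) stool();
translate([712, 590, 0]) stool();
translate([-417, 123, 0]) stool();
translate([0, 0, 703]) spool();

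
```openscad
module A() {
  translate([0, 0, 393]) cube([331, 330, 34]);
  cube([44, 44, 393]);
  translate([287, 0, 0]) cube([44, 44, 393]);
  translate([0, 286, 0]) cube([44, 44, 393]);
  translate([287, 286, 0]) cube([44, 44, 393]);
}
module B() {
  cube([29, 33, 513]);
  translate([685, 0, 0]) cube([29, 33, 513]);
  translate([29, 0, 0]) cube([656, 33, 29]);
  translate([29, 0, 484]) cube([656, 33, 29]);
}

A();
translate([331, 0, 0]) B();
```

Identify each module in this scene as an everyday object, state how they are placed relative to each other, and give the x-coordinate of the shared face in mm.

The stool's +x face and the picture frame's −x face are both at x = 331 mm.

A is a stool. B is a picture frame. The picture frame is against the stool's +x side, with their −y faces flush. The x-coordinate of the shared face is 331 mm.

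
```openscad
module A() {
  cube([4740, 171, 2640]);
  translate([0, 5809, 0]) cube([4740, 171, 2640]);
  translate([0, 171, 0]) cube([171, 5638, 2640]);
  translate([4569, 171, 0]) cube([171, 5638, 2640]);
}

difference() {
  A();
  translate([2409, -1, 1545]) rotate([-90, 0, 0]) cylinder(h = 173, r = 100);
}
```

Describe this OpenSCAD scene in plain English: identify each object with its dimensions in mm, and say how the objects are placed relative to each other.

A is the wall frame of a small rectangular building: four walls, each 2640 mm tall and 171 mm thick, enclosing a footprint 4740 mm (x) by 5980 mm (y) outside-to-outside, with no floor or roof. The front and back walls (the −y and +y sides) span the full width; the two side walls fit between them.

The house frame has a circular hole of radius 100 mm through its front wall, centred at (x = 2409, z = 1545).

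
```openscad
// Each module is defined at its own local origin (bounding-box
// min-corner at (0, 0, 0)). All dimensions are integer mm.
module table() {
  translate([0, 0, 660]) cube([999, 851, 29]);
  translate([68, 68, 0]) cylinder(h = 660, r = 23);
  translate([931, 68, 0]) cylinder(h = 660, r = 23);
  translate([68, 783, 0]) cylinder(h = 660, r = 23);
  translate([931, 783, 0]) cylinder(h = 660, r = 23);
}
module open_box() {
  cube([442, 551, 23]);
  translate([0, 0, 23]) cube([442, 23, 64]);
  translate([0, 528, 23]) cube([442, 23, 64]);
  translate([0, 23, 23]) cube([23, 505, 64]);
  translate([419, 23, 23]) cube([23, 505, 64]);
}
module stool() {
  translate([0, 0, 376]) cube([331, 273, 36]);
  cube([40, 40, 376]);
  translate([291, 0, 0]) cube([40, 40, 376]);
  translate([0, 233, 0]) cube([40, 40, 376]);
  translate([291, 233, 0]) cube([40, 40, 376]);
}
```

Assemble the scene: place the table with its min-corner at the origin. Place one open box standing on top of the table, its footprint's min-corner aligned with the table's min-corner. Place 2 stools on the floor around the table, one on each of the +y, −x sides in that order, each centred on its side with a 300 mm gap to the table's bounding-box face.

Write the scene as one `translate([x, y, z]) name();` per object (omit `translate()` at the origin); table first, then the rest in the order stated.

table();
translate([0, 0, 689]) open_box();
translate([334, 1151, 0]) stool();
translate([-631, 289, 0]) stool();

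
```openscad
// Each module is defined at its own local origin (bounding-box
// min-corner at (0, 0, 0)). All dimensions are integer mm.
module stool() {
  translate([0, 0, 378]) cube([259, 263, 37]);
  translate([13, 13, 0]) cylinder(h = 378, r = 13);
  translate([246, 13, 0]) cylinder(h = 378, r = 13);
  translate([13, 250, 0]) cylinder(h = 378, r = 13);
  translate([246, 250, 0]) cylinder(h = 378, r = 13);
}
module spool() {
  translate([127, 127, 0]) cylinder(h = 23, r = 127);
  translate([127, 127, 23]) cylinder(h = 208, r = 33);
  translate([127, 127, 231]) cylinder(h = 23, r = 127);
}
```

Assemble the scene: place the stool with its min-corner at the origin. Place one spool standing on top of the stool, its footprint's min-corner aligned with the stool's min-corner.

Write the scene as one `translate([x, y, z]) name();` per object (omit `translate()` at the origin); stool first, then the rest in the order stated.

stool();
translate([0, 0, 415]) spool();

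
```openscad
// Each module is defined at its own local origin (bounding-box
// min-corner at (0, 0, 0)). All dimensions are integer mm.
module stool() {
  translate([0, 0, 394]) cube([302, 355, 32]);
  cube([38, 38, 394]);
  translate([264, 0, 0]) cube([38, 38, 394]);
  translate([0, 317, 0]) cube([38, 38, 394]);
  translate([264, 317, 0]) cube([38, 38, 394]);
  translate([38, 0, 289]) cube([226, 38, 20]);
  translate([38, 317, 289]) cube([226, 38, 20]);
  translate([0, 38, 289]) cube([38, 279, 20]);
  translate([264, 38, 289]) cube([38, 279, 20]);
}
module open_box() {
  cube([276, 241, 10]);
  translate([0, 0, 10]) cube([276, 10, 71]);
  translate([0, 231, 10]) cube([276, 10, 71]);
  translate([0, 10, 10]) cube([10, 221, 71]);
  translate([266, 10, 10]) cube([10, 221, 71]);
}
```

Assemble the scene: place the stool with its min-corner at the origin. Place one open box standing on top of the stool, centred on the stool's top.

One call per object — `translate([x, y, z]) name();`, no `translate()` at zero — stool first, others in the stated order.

stool();
translate([13, 57, 426]) open_box();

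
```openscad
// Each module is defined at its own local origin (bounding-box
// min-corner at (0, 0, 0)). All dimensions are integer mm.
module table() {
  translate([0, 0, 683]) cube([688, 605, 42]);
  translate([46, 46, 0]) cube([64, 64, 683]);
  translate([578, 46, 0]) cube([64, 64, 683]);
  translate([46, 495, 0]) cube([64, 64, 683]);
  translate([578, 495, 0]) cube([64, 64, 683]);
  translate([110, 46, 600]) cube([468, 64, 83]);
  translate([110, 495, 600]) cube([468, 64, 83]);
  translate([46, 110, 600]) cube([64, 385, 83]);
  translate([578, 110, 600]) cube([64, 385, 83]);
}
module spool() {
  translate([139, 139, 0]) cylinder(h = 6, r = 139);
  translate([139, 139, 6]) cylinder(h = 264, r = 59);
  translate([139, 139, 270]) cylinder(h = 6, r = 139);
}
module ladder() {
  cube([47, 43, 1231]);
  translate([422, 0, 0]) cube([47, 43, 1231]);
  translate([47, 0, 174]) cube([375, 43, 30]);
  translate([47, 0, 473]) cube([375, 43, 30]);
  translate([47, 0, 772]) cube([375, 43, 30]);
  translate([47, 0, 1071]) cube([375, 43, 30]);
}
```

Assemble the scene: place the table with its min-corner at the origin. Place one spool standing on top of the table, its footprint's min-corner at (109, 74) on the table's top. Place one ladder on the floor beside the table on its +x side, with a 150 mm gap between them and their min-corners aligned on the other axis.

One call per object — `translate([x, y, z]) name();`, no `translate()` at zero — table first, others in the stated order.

table();
translate([109, 74, 725]) spool();
translate([838, 0, 0]) ladder();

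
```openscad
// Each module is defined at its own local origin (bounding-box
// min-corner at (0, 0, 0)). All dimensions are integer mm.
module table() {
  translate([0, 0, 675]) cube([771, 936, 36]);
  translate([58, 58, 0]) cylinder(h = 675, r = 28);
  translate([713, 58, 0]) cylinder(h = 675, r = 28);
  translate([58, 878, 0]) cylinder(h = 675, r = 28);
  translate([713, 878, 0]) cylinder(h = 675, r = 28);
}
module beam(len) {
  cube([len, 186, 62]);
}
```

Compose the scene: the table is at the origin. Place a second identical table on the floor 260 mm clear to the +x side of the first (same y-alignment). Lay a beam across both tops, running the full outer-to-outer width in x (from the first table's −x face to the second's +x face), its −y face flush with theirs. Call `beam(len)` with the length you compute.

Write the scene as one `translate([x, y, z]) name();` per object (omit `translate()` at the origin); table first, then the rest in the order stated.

table();
translate([1031, 0, 0]) table();
translate([0, 0, 711]) beam(1802);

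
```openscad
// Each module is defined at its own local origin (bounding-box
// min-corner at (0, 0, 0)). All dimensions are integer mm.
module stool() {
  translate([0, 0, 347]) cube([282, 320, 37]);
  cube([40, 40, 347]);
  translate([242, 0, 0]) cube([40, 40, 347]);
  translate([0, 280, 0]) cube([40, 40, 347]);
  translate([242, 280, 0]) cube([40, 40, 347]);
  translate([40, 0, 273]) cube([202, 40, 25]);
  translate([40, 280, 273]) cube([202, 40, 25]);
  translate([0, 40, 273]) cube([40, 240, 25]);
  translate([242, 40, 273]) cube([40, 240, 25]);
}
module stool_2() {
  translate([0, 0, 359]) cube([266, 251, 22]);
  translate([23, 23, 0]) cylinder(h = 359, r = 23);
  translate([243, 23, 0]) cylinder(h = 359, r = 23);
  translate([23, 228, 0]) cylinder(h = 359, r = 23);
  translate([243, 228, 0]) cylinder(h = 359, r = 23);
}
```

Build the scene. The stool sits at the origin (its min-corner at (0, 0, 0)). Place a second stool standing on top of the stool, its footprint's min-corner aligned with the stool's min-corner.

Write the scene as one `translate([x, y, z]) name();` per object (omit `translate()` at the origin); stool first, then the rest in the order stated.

stool();
translate([0, 0, 384]) stool_2();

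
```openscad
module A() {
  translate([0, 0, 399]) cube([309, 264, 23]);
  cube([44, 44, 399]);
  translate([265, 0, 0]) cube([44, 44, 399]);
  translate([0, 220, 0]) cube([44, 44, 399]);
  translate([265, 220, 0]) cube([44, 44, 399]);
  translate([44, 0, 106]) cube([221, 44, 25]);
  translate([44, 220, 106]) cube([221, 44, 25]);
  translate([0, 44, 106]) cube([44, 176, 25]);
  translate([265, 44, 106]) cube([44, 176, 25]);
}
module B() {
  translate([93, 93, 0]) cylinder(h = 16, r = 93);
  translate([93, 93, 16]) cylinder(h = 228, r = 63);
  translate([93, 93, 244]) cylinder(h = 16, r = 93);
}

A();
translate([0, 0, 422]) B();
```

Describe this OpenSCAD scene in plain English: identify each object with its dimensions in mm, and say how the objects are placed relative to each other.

A is a four-legged stool. The seat is 309×264 mm, 23 mm thick, top at z = 422 mm. It stands on four square legs, each 44×44 mm in cross-section, from z = 0 to the seat underside, each flush with a corner of the seat. Four stretchers, 44 mm wide and 25 mm tall, connect adjacent legs with their undersides at z = 106 mm, each running between the inner faces of the legs it joins and aligned with the legs' outer faces on the other axis.

B is a spool: two coaxial disc flanges of radius 93 mm and thickness 16 mm, joined by a core cylinder of radius 63 mm and height 228 mm. The lower flange rests on z = 0 and the three cylinders share a vertical axis.

The spool is on top of the stool.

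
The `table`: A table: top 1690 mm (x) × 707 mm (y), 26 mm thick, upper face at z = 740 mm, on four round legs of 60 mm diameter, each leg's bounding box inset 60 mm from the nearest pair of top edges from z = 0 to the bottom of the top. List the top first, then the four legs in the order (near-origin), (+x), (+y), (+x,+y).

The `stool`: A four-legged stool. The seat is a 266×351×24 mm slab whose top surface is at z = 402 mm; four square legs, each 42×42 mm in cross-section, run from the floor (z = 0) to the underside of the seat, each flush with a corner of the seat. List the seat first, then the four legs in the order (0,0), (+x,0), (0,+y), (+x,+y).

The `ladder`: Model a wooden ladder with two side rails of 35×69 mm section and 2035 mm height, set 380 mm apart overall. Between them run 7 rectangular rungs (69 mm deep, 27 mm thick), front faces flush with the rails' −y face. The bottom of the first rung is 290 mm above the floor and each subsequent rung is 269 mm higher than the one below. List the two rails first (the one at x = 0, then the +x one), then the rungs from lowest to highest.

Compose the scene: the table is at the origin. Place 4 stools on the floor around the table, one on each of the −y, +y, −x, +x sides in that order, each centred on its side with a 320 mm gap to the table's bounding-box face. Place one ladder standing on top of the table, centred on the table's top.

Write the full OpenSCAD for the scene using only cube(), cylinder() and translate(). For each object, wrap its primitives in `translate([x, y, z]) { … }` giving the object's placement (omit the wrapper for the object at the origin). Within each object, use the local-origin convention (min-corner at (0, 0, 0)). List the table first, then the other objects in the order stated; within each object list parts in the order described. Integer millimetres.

translate([0, 0, 714]) cube([1690, 707, 26]);
translate([90, 90, 0]) cylinder(h = 714, r = 30);
translate([1600, 90, 0]) cylinder(h = 714, r = 30);
translate([90, 617, 0]) cylinder(h = 714, r = 30);
translate([1600, 617, 0]) cylinder(h = 714, r = 30);
translate([712, -671, 0]) {
  translate([0, 0, 378]) cube([266, 351, 24]);
  cube([42, 42, 378]);
  translate([224, 0, 0]) cube([42, 42, 378]);
  translate([0, 309, 0]) cube([42, 42, 378]);
  translate([224, 309, 0]) cube([42, 42, 378]);
}
translate([712, 1027, 0]) {
  translate([0, 0, 378]) cube([266, 351, 24]);
  cube([42, 42, 378]);
  translate([224, 0, 0]) cube([42, 42, 378]);
  translate([0, 309, 0]) cube([42, 42, 378]);
  translate([224, 309, 0]) cube([42, 42, 378]);
}
translate([-586, 178, 0]) {
  translate([0, 0, 378]) cube([266, 351, 24]);
  cube([42, 42, 378]);
  translate([224, 0, 0]) cube([42, 42, 378]);
  translate([0, 309, 0]) cube([42, 42, 378]);
  translate([224, 309, 0]) cube([42, 42, 378]);
}
translate([2010, 178, 0]) {
  translate([0, 0, 378]) cube([266, 351, 24]);
  cube([42, 42, 378]);
  translate([224, 0, 0]) cube([42, 42, 378]);
  translate([0, 309, 0]) cube([42, 42, 378]);
  translate([224, 309, 0]) cube([42, 42, 378]);
}
translate([655, 319, 740]) {
  cube([35, 69, 2035]);
  translate([345, 0, 0]) cube([35, 69, 2035]);
  translate([35, 0, 290]) cube([310, 69, 27]);
  translate([35, 0, 559]) cube([310, 69, 27]);
  translate([35, 0, 828]) cube([310, 69, 27]);
  translate([35, 0, 1097]) cube([310, 69, 27]);
  translate([35, 0, 1366]) cube([310, 69, 27]);
  translate([35, 0, 1635]) cube([310, 69, 27]);
  translate([35, 0, 1904]) cube([310, 69, 27]);
}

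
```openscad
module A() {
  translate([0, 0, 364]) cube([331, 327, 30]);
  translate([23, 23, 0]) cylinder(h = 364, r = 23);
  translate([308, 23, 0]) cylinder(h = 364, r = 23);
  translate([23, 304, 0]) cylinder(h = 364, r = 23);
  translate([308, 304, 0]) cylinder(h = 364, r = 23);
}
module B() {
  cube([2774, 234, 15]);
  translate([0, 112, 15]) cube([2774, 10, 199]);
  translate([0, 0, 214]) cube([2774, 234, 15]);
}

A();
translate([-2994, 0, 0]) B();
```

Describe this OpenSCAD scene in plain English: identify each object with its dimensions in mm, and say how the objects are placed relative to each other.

A is a four-legged stool. The seat is a 331×327×30 mm slab whose top surface is at z = 394 mm; four round legs, each 46 mm in diameter, run from the floor (z = 0) to the underside of the seat, each leg's axis is inset half a diameter from the nearest pair of seat edges (so the leg's bounding box is flush with the corner).

B is an I-beam lying along x, 2774 mm long. Overall section height 229 mm. Two flanges 234 mm wide (y) and 15 mm thick, one on the floor and one at the top; a web 10 mm thick runs between them, centred on the flange width.

The I-beam is on the floor beside the stool on its −x side.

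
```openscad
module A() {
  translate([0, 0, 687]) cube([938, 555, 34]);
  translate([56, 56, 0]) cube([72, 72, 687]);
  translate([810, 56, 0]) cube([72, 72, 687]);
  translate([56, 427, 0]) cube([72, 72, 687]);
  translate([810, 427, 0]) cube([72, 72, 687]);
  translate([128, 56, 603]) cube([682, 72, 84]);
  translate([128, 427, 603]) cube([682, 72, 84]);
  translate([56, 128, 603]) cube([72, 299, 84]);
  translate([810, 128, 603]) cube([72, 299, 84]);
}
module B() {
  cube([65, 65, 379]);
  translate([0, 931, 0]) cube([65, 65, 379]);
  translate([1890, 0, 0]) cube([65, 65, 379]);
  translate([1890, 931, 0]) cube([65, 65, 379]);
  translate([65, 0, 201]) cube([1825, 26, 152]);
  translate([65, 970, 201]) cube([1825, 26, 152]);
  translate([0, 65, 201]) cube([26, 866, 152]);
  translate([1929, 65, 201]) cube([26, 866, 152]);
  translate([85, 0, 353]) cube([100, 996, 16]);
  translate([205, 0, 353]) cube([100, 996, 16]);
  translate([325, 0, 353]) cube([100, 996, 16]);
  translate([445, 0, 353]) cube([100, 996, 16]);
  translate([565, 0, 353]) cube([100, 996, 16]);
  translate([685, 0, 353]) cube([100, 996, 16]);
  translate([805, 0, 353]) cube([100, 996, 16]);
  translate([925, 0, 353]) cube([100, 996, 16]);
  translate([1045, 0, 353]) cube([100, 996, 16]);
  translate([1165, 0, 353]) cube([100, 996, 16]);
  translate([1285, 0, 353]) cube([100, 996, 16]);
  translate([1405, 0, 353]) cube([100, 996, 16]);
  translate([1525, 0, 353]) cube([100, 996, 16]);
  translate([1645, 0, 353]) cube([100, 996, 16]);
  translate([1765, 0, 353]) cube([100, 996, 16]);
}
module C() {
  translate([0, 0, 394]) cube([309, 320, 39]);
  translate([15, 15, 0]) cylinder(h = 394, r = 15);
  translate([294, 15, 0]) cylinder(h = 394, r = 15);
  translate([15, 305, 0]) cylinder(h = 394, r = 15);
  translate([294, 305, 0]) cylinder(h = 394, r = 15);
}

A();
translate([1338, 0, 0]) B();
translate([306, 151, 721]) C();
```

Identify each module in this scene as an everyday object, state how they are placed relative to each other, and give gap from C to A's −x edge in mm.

The stool's min-x is at 306; the table's min-x is 0; gap = 306 mm.

A is a table. B is a bed frame. C is a stool. The bed frame is on the floor beside the table on its +x side. The stool is on top of the table. The gap from the stool to the table's −x edge is 306 mm.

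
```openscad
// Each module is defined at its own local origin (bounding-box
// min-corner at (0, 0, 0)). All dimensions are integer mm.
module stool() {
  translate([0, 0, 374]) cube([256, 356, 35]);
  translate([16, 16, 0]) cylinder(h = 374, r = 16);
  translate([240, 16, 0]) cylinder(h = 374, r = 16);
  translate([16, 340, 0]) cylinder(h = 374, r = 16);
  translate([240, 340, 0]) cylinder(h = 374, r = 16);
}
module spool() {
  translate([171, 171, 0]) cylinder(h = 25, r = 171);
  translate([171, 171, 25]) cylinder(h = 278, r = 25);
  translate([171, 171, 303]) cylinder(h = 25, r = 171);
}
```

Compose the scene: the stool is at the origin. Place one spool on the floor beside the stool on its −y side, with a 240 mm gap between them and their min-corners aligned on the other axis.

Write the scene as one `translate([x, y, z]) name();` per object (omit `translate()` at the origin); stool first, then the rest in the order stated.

stool();
translate([0, -582, 0]) spool();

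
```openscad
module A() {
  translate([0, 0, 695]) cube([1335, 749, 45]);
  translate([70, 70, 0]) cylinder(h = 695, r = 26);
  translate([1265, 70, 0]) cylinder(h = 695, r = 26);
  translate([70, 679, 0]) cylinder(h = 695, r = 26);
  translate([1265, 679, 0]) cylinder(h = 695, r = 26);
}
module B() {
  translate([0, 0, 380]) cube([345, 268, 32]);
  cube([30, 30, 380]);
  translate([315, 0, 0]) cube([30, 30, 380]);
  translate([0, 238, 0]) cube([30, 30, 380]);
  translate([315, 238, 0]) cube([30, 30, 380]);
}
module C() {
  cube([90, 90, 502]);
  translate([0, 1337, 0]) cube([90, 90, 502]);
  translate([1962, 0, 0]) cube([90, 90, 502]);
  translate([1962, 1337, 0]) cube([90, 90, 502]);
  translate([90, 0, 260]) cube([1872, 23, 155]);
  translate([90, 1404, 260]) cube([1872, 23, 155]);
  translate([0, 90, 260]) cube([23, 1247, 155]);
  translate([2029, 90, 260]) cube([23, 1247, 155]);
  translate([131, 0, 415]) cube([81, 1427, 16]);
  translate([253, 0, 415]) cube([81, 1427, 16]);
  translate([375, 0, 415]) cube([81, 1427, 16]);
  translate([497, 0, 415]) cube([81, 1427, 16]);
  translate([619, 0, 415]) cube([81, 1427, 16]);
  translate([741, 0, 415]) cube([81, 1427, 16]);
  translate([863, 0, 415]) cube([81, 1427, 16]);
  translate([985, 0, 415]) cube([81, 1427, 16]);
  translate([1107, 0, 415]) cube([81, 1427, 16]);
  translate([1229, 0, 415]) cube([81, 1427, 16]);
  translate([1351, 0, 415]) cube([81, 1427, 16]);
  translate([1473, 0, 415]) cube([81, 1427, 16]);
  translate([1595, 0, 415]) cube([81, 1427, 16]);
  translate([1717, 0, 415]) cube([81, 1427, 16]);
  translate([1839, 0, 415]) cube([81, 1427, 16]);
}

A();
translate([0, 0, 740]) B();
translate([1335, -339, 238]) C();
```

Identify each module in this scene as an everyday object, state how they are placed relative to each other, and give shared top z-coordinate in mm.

Both tops at z = 740 mm.

A is a table. B is a stool. C is a bed frame. The stool is on top of the table. The bed frame is beside the table with their tops flush at z = 740. The shared top z-coordinate is 740 mm.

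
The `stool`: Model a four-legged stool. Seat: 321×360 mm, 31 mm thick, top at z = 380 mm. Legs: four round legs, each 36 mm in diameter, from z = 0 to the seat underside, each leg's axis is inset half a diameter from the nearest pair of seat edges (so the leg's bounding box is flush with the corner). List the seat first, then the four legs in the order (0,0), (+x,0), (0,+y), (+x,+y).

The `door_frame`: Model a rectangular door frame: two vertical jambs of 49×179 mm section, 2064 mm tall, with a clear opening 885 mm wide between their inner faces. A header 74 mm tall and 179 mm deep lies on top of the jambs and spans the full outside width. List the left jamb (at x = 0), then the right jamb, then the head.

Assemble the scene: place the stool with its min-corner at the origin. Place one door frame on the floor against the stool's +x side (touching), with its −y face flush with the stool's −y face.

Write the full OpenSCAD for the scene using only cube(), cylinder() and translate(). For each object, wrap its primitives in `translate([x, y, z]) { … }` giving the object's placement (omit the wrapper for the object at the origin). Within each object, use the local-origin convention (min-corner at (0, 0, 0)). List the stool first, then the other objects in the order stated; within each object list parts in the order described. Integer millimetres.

translate([0, 0, 349]) cube([321, 360, 31]);
translate([18, 18, 0]) cylinder(h = 349, r = 18);
translate([303, 18, 0]) cylinder(h = 349, r = 18);
translate([18, 342, 0]) cylinder(h = 349, r = 18);
translate([303, 342, 0]) cylinder(h = 349, r = 18);
translate([321, 0, 0]) {
  cube([49, 179, 2064]);
  translate([934, 0, 0]) cube([49, 179, 2064]);
  translate([0, 0, 2064]) cube([983, 179, 74]);
}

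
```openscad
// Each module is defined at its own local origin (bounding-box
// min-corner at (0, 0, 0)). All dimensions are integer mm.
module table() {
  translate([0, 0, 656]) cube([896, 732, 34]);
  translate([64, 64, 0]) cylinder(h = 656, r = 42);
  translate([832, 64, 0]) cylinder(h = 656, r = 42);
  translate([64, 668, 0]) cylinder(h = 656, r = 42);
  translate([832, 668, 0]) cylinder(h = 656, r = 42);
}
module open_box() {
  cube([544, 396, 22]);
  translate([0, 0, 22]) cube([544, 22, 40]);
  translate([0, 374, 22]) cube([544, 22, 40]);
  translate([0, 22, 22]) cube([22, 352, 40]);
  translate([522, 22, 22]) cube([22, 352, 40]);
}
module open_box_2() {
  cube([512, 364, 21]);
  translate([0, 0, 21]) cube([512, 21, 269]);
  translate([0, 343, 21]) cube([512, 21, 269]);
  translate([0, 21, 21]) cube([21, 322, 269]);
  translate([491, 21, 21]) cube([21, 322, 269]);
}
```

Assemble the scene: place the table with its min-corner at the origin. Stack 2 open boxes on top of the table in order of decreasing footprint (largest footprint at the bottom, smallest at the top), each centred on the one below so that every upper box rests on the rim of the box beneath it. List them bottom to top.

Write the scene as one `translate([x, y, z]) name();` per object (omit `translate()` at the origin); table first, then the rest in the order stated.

table();
translate([176, 168, 690]) open_box();
translate([192, 184, 752]) open_box_2();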